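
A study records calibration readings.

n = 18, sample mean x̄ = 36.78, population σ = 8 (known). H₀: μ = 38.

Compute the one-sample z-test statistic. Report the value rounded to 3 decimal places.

SE = σ/√n = 8/√18 = 1.8856
z = (x̄−μ₀)/SE = (36.78−38)/1.8856 = -0.6470

test statistic = -0.647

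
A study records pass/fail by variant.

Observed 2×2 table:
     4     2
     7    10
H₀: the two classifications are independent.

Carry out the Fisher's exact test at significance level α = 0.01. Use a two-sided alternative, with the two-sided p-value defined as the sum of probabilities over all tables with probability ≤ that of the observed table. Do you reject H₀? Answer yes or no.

reject H₀: no

Margins: r₁=6, r₂=17, c₁=11, c₂=12, n=23
p_obs = C(6,4)·C(17,7)/C(23,11); sum pmf over tables with pmf ≤ p_obs
p-value (two-sided) = 0.37071
At α=0.01: p ≥ α → fail to reject H₀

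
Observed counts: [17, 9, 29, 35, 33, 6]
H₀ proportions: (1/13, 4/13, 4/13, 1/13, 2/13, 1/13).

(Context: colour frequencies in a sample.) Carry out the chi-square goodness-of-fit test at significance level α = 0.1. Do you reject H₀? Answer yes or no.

n = 129; E_i = n·p_i = [9.92, 39.69, 39.69, 9.92, 19.85, 9.92]
χ² = (17−9.92)²/9.92 + (9−39.69)²/39.69 + (29−39.69)²/39.69 + (35−9.92)²/9.92 + (33−19.85)²/19.85 + (6−9.92)²/9.92 = 105.3023
df = 5
p-value (upper-tail) = 0.00000
At α=0.1: p < α → reject H₀

reject H₀: yes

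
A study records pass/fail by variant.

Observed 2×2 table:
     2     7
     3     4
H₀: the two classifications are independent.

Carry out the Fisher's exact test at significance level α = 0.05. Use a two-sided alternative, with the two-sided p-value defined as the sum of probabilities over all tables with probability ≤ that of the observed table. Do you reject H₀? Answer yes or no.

reject H₀: no

Margins: r₁=9, r₂=7, c₁=5, c₂=11, n=16
p_obs = C(9,2)·C(7,3)/C(16,5); sum pmf over tables with pmf ≤ p_obs
p-value (two-sided) = 0.59615
At α=0.05: p ≥ α → fail to reject H₀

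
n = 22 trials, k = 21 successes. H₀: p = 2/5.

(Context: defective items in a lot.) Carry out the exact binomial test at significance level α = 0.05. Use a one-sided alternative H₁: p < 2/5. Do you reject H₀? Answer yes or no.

reject H₀: no

Exact binomial: n=22, k=21, p₀=2/5=0.4000
P(X≤21) from Σ C(n,i)·p₀^i·(1−p₀)^(n−i)
p-value (one-sided, H₁ less) = 1.00000
At α=0.05: p ≥ α → fail to reject H₀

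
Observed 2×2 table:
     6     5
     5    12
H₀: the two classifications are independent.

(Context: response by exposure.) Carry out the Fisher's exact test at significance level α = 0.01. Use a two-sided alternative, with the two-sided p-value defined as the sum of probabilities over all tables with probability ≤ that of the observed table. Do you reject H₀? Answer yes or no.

Margins: r₁=11, r₂=17, c₁=11, c₂=17, n=28
p_obs = C(11,6)·C(17,5)/C(28,11); sum pmf over tables with pmf ≤ p_obs
p-value (two-sided) = 0.24809
At α=0.01: p ≥ α → fail to reject H₀

reject H₀: no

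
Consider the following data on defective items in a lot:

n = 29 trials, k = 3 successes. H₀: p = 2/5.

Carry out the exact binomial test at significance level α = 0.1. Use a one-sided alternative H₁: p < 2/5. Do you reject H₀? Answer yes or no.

Exact binomial: n=29, k=3, p₀=2/5=0.4000
P(X≤3) from Σ C(n,i)·p₀^i·(1−p₀)^(n−i)
p-value (one-sided, H₁ less) = 0.00047
At α=0.1: p < α → reject H₀

reject H₀: yes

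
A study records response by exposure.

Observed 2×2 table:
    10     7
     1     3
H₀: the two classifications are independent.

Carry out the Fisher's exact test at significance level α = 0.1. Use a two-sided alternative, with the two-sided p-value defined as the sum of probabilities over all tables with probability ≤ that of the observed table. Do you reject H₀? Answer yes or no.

reject H₀: no

Margins: r₁=17, r₂=4, c₁=11, c₂=10, n=21
p_obs = C(17,10)·C(4,1)/C(21,11); sum pmf over tables with pmf ≤ p_obs
p-value (two-sided) = 0.31078
At α=0.1: p ≥ α → fail to reject H₀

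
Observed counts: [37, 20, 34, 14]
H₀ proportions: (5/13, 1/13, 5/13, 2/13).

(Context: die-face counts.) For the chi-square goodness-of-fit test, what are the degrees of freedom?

degrees of freedom = 3

df = k − 1 = 4 − 1 = 3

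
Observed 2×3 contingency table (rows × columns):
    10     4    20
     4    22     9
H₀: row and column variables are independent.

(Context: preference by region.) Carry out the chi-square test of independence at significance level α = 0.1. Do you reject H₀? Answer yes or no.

Row totals [34, 35], col totals [14, 26, 29], n=69
χ² = (10−6.90)²/6.90 + (4−12.81)²/12.81 + (20−14.29)²/14.29 + (4−7.10)²/7.10 + (22−13.19)²/13.19 + (9−14.71)²/14.71 = 19.1949
df = 2
p-value (upper-tail) = 0.00007
At α=0.1: p < α → reject H₀

reject H₀: yes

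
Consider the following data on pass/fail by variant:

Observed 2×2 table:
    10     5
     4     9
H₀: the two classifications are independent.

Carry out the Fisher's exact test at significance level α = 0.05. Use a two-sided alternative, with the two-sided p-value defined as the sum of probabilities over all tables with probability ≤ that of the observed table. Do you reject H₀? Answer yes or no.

Margins: r₁=15, r₂=13, c₁=14, c₂=14, n=28
p_obs = C(15,10)·C(13,4)/C(28,14); sum pmf over tables with pmf ≤ p_obs
p-value (two-sided) = 0.12835
At α=0.05: p ≥ α → fail to reject H₀

reject H₀: no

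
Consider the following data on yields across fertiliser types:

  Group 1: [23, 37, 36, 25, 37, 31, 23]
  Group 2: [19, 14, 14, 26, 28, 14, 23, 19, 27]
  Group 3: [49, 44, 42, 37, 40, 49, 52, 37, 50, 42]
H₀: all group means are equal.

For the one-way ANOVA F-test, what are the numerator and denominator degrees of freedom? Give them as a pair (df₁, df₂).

k = 3 groups, N = 26 total
df = (k−1, N−k) = (3−1, 26−3) = (2, 23)

degrees of freedom = [2, 23]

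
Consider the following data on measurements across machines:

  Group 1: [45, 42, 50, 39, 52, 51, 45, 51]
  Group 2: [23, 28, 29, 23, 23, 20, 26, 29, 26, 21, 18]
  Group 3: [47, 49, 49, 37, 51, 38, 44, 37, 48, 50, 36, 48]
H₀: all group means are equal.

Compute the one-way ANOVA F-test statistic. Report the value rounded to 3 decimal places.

test statistic = 67.491

Group means [46.88, 24.18, 44.50], grand mean 37.903
SSB = Σnᵢ(x̄ᵢ−x̄)² = 3237.198; SSW = ΣΣ(x−x̄ᵢ)² = 671.511
MSB = 3237.198/2 = 1618.5992; MSW = 671.511/28 = 23.9825
F = MSB/MSW = 67.4907
df = (2, 28)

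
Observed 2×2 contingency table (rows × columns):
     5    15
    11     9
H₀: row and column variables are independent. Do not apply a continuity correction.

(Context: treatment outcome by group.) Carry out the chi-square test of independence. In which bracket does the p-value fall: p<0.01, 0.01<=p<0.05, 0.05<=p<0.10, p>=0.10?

Row totals [20, 20], col totals [16, 24], n=40
χ² = (5−8.00)²/8.00 + (15−12.00)²/12.00 + (11−8.00)²/8.00 + (9−12.00)²/12.00 = 3.7500
df = 1
p-value (upper-tail) = 0.05281
→ bracket: 0.05<=p<0.10

p-value bracket: 0.05<=p<0.10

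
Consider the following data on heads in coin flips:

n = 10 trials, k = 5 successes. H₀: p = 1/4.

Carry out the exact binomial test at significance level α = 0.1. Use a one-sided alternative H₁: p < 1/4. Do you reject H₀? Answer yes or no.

Exact binomial: n=10, k=5, p₀=1/4=0.2500
P(X≤5) from Σ C(n,i)·p₀^i·(1−p₀)^(n−i)
p-value (one-sided, H₁ less) = 0.98027
At α=0.1: p ≥ α → fail to reject H₀

reject H₀: no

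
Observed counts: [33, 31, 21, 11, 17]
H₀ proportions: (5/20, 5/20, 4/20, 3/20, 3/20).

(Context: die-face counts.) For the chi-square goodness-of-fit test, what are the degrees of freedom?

degrees of freedom = 4

df = k − 1 = 5 − 1 = 4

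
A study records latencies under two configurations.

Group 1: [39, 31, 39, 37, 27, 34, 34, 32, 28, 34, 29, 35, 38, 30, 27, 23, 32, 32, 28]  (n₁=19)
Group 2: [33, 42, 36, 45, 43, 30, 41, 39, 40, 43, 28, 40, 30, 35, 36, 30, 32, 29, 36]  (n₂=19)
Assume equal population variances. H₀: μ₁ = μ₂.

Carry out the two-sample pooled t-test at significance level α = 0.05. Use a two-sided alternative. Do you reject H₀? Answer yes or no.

reject H₀: yes

x̄₁=32.053, s₁=4.453, n₁=19
x̄₂=36.211, s₂=5.412, n₂=19
s_p² = [18·4.453² + 18·5.412²]/36 = 24.5585
SE = √(s_p²·(1/19+1/19)) = 1.6078
t = (32.053−36.211)/1.6078 = -2.5860
df = 36
p-value (two-sided) = 0.01390
At α=0.05: p < α → reject H₀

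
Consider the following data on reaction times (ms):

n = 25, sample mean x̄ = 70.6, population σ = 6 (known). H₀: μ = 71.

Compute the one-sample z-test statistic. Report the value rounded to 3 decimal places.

test statistic = -0.333

SE = σ/√n = 6/√25 = 1.2000
z = (x̄−μ₀)/SE = (70.6−71)/1.2000 = -0.3333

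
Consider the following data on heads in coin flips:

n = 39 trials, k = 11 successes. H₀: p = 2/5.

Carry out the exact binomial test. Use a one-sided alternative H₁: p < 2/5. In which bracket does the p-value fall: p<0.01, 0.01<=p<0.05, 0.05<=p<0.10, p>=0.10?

Exact binomial: n=39, k=11, p₀=2/5=0.4000
P(X≤11) from Σ C(n,i)·p₀^i·(1−p₀)^(n−i)
p-value (one-sided, H₁ less) = 0.08822
→ bracket: 0.05<=p<0.10

p-value bracket: 0.05<=p<0.10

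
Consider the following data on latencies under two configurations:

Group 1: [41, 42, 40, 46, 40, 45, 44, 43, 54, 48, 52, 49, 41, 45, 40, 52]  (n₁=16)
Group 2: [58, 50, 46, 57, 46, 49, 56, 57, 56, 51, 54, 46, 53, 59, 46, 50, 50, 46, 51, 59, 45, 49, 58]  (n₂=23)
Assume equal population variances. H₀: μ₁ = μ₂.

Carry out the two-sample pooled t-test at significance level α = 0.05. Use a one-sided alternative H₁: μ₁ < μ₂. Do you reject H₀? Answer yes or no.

x̄₁=45.125, s₁=4.660, n₁=16
x̄₂=51.826, s₂=4.849, n₂=23
s_p² = [15·4.660² + 22·4.849²]/37 = 22.7853
SE = √(s_p²·(1/16+1/23)) = 1.5539
t = (45.125−51.826)/1.5539 = -4.3123
df = 37
p-value (one-sided, H₁ less) = 0.00006
At α=0.05: p < α → reject H₀

reject H₀: yes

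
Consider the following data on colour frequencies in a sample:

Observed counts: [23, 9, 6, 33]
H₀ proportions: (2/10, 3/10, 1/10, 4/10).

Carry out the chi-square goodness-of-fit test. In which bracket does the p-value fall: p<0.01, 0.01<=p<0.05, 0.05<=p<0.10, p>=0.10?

p-value bracket: p<0.01

n = 71; E_i = n·p_i = [14.20, 21.30, 7.10, 28.40]
χ² = (23−14.20)²/14.20 + (9−21.30)²/21.30 + (6−7.10)²/7.10 + (33−28.40)²/28.40 = 13.4718
df = 3
p-value (upper-tail) = 0.00372
→ bracket: p<0.01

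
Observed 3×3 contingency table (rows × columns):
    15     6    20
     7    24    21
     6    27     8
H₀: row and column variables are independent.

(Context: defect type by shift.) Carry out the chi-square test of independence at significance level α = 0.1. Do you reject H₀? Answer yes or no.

reject H₀: yes

Row totals [41, 52, 41], col totals [28, 57, 49], n=134
χ² = (15−8.57)²/8.57 + (6−17.44)²/17.44 + (20−14.99)²/14.99 + (7−10.87)²/10.87 + (24−22.12)²/22.12 + (21−19.01)²/19.01 + (6−8.57)²/8.57 + (27−17.44)²/17.44 + (8−14.99)²/14.99 = 25.0202
df = 4
p-value (upper-tail) = 0.00005
At α=0.1: p < α → reject H₀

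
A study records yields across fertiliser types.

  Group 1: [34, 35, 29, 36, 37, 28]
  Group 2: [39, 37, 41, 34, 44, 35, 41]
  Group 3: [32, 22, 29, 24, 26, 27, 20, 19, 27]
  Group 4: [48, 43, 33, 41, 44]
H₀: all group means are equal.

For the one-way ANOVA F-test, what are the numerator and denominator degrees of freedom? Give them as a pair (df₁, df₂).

degrees of freedom = [3, 23]

k = 4 groups, N = 27 total
df = (k−1, N−k) = (4−1, 27−4) = (3, 23)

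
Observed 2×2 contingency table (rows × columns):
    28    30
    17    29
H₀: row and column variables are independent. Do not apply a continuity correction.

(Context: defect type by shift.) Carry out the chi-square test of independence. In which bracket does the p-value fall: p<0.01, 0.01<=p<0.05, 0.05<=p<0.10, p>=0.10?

Row totals [58, 46], col totals [45, 59], n=104
χ² = (28−25.10)²/25.10 + (30−32.90)²/32.90 + (17−19.90)²/19.90 + (29−26.10)²/26.10 = 1.3391
df = 1
p-value (upper-tail) = 0.24720
→ bracket: p>=0.10

p-value bracket: p>=0.10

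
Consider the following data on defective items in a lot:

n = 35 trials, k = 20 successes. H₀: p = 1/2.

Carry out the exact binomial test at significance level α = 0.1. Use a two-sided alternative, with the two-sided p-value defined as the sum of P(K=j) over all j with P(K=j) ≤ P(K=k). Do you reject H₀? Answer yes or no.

reject H₀: no

Exact binomial: n=35, k=20, p₀=1/2=0.5000
P(X=j) = C(n,j)·p₀^j·(1−p₀)^(n−j); p = Σ P(X=j) over j with P(X=j) ≤ P(X=20)
p-value (two-sided) = 0.49956
At α=0.1: p ≥ α → fail to reject H₀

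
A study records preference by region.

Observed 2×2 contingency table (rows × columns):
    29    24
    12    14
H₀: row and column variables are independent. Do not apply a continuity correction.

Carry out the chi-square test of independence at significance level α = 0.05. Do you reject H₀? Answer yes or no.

reject H₀: no

Row totals [53, 26], col totals [41, 38], n=79
χ² = (29−27.51)²/27.51 + (24−25.49)²/25.49 + (12−13.49)²/13.49 + (14−12.51)²/12.51 = 0.5124
df = 1
p-value (upper-tail) = 0.47412
At α=0.05: p ≥ α → fail to reject H₀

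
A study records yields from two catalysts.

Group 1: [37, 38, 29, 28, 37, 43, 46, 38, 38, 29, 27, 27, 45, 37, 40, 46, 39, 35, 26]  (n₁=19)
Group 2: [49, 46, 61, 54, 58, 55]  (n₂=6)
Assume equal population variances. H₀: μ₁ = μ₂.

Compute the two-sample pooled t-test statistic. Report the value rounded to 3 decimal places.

x̄₁=36.053, s₁=6.646, n₁=19
x̄₂=53.833, s₂=5.565, n₂=6
s_p² = [18·6.646² + 5·5.565²]/23 = 41.2948
SE = √(s_p²·(1/19+1/6)) = 3.0093
t = (36.053−53.833)/3.0093 = -5.9086
df = 23

test statistic = -5.909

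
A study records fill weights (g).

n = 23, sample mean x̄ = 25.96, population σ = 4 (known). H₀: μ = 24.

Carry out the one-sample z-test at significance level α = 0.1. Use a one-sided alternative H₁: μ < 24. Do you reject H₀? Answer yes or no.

reject H₀: no

SE = σ/√n = 4/√23 = 0.8341
z = (x̄−μ₀)/SE = (25.96−24)/0.8341 = 2.3500
p-value (one-sided, H₁ less) = 0.99061
At α=0.1: p ≥ α → fail to reject H₀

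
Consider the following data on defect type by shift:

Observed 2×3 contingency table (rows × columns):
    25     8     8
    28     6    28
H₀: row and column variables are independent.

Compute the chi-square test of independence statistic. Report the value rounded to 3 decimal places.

Row totals [41, 62], col totals [53, 14, 36], n=103
χ² = (25−21.10)²/21.10 + (8−5.57)²/5.57 + (8−14.33)²/14.33 + (28−31.90)²/31.90 + (6−8.43)²/8.43 + (28−21.67)²/21.67 = 7.6010
df = 2

test statistic = 7.601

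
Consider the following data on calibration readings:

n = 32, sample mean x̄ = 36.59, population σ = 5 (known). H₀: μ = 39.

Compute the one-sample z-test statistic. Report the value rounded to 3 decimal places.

SE = σ/√n = 5/√32 = 0.8839
z = (x̄−μ₀)/SE = (36.59−39)/0.8839 = -2.7266

test statistic = -2.727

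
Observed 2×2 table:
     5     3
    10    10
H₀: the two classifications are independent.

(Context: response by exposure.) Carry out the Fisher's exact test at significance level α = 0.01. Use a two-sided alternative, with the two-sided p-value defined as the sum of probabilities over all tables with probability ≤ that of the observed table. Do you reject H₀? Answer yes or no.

reject H₀: no

Margins: r₁=8, r₂=20, c₁=15, c₂=13, n=28
p_obs = C(8,5)·C(20,10)/C(28,15); sum pmf over tables with pmf ≤ p_obs
p-value (two-sided) = 0.68599
At α=0.01: p ≥ α → fail to reject H₀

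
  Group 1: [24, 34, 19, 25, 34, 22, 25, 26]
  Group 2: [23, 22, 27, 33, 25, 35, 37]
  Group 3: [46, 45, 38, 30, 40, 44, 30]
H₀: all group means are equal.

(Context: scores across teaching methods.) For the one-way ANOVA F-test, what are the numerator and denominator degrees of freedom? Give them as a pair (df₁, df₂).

degrees of freedom = [2, 19]

k = 3 groups, N = 22 total
df = (k−1, N−k) = (3−1, 22−3) = (2, 19)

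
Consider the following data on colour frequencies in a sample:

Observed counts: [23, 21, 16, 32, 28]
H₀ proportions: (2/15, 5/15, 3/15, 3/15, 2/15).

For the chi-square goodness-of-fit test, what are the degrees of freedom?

degrees of freedom = 4

df = k − 1 = 5 − 1 = 4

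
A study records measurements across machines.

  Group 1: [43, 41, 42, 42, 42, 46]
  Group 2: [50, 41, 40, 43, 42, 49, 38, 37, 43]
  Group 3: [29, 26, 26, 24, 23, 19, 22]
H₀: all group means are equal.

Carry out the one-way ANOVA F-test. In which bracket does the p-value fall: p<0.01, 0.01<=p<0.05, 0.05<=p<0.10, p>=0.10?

Group means [42.67, 42.56, 24.14], grand mean 36.727
SSB = Σnᵢ(x̄ᵢ−x̄)² = 1625.951; SSW = ΣΣ(x−x̄ᵢ)² = 236.413
MSB = 1625.951/2 = 812.9755; MSW = 236.413/19 = 12.4428
F = MSB/MSW = 65.3372
df = (2, 19)
p-value (upper-tail) = 0.00000
→ bracket: p<0.01

p-value bracket: p<0.01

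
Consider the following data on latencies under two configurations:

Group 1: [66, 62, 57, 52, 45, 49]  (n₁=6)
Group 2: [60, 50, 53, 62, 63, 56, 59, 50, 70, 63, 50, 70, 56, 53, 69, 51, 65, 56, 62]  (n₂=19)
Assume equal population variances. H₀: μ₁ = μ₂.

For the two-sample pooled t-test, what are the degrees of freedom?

degrees of freedom = 23

df = n₁ + n₂ − 2 = 6 + 19 − 2 = 23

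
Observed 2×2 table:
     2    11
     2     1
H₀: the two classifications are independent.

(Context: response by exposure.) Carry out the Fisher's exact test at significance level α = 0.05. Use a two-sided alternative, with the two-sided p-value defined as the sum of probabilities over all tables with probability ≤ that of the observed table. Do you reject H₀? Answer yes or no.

Margins: r₁=13, r₂=3, c₁=4, c₂=12, n=16
p_obs = C(13,2)·C(3,2)/C(16,4); sum pmf over tables with pmf ≤ p_obs
p-value (two-sided) = 0.13571
At α=0.05: p ≥ α → fail to reject H₀

reject H₀: no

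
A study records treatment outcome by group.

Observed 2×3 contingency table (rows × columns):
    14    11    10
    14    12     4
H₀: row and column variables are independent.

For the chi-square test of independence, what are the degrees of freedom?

degrees of freedom = 2

df = (r−1)(c−1) = (2−1)·(3−1) = 2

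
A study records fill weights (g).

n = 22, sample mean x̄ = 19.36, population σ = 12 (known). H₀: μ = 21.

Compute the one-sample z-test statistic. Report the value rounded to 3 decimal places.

test statistic = -0.641

SE = σ/√n = 12/√22 = 2.5584
z = (x̄−μ₀)/SE = (19.36−21)/2.5584 = -0.6410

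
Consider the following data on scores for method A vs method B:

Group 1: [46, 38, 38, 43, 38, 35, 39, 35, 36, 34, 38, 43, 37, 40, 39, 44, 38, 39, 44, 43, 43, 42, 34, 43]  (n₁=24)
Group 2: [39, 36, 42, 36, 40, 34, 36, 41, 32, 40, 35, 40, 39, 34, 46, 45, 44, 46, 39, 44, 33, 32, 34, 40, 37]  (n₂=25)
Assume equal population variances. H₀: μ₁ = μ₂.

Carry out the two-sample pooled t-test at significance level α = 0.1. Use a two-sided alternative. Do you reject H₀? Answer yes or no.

x̄₁=39.542, s₁=3.501, n₁=24
x̄₂=38.560, s₂=4.341, n₂=25
s_p² = [23·3.501² + 24·4.341²]/47 = 15.6195
SE = √(s_p²·(1/24+1/25)) = 1.1294
t = (39.542−38.560)/1.1294 = 0.8692
df = 47
p-value (two-sided) = 0.38917
At α=0.1: p ≥ α → fail to reject H₀

reject H₀: no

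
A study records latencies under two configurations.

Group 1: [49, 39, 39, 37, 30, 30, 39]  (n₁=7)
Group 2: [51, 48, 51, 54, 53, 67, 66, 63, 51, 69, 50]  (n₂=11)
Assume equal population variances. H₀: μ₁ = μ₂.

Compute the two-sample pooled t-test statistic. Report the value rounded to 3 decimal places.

test statistic = -5.334

x̄₁=37.571, s₁=6.477, n₁=7
x̄₂=56.636, s₂=7.890, n₂=11
s_p² = [6·6.477² + 10·7.890²]/16 = 54.6412
SE = √(s_p²·(1/7+1/11)) = 3.5740
t = (37.571−56.636)/3.5740 = -5.3344
df = 16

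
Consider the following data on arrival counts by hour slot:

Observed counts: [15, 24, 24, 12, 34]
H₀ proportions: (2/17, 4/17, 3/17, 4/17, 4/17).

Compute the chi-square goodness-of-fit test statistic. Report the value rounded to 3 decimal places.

n = 109; E_i = n·p_i = [12.82, 25.65, 19.24, 25.65, 25.65]
χ² = (15−12.82)²/12.82 + (24−25.65)²/25.65 + (24−19.24)²/19.24 + (12−25.65)²/25.65 + (34−25.65)²/25.65 = 11.6376
df = 4

test statistic = 11.638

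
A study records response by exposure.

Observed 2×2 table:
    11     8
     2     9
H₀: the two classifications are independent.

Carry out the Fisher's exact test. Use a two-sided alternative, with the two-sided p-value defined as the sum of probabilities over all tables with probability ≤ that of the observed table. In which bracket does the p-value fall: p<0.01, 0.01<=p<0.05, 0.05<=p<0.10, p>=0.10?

Margins: r₁=19, r₂=11, c₁=13, c₂=17, n=30
p_obs = C(19,11)·C(11,2)/C(30,13); sum pmf over tables with pmf ≤ p_obs
p-value (two-sided) = 0.05746
→ bracket: 0.05<=p<0.10

p-value bracket: 0.05<=p<0.10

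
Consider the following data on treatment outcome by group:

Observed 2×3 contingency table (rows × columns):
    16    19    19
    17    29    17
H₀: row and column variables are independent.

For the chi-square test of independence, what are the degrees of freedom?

degrees of freedom = 2

df = (r−1)(c−1) = (2−1)·(3−1) = 2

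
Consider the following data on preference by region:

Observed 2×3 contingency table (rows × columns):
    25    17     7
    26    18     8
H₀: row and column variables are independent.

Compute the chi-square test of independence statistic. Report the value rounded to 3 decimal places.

test statistic = 0.026

Row totals [49, 52], col totals [51, 35, 15], n=101
χ² = (25−24.74)²/24.74 + (17−16.98)²/16.98 + (7−7.28)²/7.28 + (26−26.26)²/26.26 + (18−18.02)²/18.02 + (8−7.72)²/7.72 = 0.0258
df = 2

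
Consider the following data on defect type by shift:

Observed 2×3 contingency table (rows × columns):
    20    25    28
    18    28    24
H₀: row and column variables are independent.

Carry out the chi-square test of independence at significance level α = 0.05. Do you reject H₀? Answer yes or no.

Row totals [73, 70], col totals [38, 53, 52], n=143
χ² = (20−19.40)²/19.40 + (25−27.06)²/27.06 + (28−26.55)²/26.55 + (18−18.60)²/18.60 + (28−25.94)²/25.94 + (24−25.45)²/25.45 = 0.5201
df = 2
p-value (upper-tail) = 0.77103
At α=0.05: p ≥ α → fail to reject H₀

reject H₀: no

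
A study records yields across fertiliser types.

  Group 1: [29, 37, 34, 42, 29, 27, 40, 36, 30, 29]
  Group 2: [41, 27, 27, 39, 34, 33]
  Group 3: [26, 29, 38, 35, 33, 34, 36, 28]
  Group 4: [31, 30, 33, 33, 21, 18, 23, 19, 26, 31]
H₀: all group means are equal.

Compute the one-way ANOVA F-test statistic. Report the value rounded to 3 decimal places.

test statistic = 3.601

Group means [33.30, 33.50, 32.38, 26.50], grand mean 31.118
SSB = Σnᵢ(x̄ᵢ−x̄)² = 307.554; SSW = ΣΣ(x−x̄ᵢ)² = 853.975
MSB = 307.554/3 = 102.5181; MSW = 853.975/30 = 28.4658
F = MSB/MSW = 3.6014
df = (3, 30)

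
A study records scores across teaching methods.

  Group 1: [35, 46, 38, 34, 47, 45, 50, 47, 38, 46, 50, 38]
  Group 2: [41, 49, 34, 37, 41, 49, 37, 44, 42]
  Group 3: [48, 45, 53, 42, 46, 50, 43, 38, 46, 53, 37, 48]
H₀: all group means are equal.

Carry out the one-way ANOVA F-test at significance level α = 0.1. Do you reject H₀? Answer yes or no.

reject H₀: no

Group means [42.83, 41.56, 45.75], grand mean 43.545
SSB = Σnᵢ(x̄ᵢ−x̄)² = 100.043; SSW = ΣΣ(x−x̄ᵢ)² = 880.139
MSB = 100.043/2 = 50.0215; MSW = 880.139/30 = 29.3380
F = MSB/MSW = 1.7050
df = (2, 30)
p-value (upper-tail) = 0.19892
At α=0.1: p ≥ α → fail to reject H₀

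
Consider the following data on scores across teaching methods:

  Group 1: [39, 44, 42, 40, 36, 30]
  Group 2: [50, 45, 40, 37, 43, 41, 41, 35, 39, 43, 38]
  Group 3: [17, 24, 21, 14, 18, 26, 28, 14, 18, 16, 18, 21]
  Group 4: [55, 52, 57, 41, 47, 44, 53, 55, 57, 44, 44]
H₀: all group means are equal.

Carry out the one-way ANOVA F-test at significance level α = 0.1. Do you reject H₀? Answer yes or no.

Group means [38.50, 41.09, 19.58, 49.91], grand mean 36.675
SSB = Σnᵢ(x̄ᵢ−x̄)² = 5666.540; SSW = ΣΣ(x−x̄ᵢ)² = 878.235
MSB = 5666.540/3 = 1888.8467; MSW = 878.235/36 = 24.3954
F = MSB/MSW = 77.4263
df = (3, 36)
p-value (upper-tail) = 0.00000
At α=0.1: p < α → reject H₀

reject H₀: yes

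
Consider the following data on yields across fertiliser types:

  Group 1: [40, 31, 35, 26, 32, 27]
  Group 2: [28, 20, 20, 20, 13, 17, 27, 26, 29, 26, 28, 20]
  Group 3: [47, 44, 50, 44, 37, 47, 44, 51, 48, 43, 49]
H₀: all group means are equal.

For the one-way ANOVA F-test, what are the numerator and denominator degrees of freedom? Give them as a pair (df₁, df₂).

k = 3 groups, N = 29 total
df = (k−1, N−k) = (3−1, 29−3) = (2, 26)

degrees of freedom = [2, 26]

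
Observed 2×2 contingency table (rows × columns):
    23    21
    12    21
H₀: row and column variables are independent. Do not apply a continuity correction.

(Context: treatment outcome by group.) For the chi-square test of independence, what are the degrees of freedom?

df = (r−1)(c−1) = (2−1)·(2−1) = 1

degrees of freedom = 1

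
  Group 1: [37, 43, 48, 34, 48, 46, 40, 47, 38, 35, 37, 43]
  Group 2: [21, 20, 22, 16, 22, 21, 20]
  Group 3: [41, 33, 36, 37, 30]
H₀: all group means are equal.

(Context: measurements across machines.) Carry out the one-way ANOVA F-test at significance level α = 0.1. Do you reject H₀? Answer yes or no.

reject H₀: yes

Group means [41.33, 20.29, 35.40], grand mean 33.958
SSB = Σnᵢ(x̄ᵢ−x̄)² = 1971.663; SSW = ΣΣ(x−x̄ᵢ)² = 387.295
MSB = 1971.663/2 = 985.8315; MSW = 387.295/21 = 18.4426
F = MSB/MSW = 53.4540
df = (2, 21)
p-value (upper-tail) = 0.00000
At α=0.1: p < α → reject H₀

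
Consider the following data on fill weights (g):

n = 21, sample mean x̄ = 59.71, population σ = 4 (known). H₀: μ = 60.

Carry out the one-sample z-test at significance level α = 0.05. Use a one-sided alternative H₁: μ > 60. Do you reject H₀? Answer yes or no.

reject H₀: no

SE = σ/√n = 4/√21 = 0.8729
z = (x̄−μ₀)/SE = (59.71−60)/0.8729 = -0.3322
p-value (one-sided, H₁ greater) = 0.63014
At α=0.05: p ≥ α → fail to reject H₀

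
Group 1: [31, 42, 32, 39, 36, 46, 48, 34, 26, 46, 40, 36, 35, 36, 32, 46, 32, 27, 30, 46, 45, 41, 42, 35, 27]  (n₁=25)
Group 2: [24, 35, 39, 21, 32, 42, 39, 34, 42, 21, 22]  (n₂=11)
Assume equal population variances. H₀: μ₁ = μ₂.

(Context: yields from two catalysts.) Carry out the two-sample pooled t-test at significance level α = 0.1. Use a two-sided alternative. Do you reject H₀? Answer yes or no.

reject H₀: yes

x̄₁=37.200, s₁=6.733, n₁=25
x̄₂=31.909, s₂=8.467, n₂=11
s_p² = [24·6.733² + 10·8.467²]/34 = 53.0856
SE = √(s_p²·(1/25+1/11)) = 2.6362
t = (37.200−31.909)/2.6362 = 2.0070
df = 34
p-value (two-sided) = 0.05275
At α=0.1: p < α → reject H₀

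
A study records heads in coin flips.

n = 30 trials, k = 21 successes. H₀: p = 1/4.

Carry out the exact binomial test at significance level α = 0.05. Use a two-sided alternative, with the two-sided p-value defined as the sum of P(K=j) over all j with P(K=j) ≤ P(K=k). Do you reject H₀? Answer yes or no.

Exact binomial: n=30, k=21, p₀=1/4=0.2500
P(X=j) = C(n,j)·p₀^j·(1−p₀)^(n−j); p = Σ P(X=j) over j with P(X=j) ≤ P(X=21)
p-value (two-sided) = 0.00000
At α=0.05: p < α → reject H₀

reject H₀: yes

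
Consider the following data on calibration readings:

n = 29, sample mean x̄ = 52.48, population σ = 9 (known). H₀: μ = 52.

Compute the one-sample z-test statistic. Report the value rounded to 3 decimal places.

SE = σ/√n = 9/√29 = 1.6713
z = (x̄−μ₀)/SE = (52.48−52)/1.6713 = 0.2872

test statistic = 0.287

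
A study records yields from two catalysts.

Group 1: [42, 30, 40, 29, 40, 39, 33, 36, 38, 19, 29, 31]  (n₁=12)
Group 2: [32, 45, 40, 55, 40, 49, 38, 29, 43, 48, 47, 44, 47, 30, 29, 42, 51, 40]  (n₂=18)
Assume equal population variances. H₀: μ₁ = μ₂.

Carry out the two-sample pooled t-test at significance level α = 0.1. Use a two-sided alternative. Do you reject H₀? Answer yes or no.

x̄₁=33.833, s₁=6.617, n₁=12
x̄₂=41.611, s₂=7.694, n₂=18
s_p² = [11·6.617² + 17·7.694²]/28 = 53.1409
SE = √(s_p²·(1/12+1/18)) = 2.7167
t = (33.833−41.611)/2.7167 = -2.8629
df = 28
p-value (two-sided) = 0.00786
At α=0.1: p < α → reject H₀

reject H₀: yes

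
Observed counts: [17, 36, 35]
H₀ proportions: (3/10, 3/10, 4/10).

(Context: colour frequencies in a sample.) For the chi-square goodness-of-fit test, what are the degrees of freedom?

degrees of freedom = 2

df = k − 1 = 3 − 1 = 2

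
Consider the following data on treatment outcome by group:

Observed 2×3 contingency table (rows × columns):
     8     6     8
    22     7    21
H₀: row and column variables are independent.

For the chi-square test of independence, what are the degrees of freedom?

df = (r−1)(c−1) = (2−1)·(3−1) = 2

degrees of freedom = 2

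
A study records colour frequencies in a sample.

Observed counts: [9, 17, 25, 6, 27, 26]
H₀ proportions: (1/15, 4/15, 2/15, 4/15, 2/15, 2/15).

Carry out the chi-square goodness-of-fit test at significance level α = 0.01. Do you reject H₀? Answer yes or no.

reject H₀: yes

n = 110; E_i = n·p_i = [7.33, 29.33, 14.67, 29.33, 14.67, 14.67]
χ² = (9−7.33)²/7.33 + (17−29.33)²/29.33 + (25−14.67)²/14.67 + (6−29.33)²/29.33 + (27−14.67)²/14.67 + (26−14.67)²/14.67 = 50.5341
df = 5
p-value (upper-tail) = 0.00000
At α=0.01: p < α → reject H₀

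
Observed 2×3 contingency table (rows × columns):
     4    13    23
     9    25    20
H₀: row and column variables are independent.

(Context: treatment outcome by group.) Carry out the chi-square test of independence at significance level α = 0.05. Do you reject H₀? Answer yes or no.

Row totals [40, 54], col totals [13, 38, 43], n=94
χ² = (4−5.53)²/5.53 + (13−16.17)²/16.17 + (23−18.30)²/18.30 + (9−7.47)²/7.47 + (25−21.83)²/21.83 + (20−24.70)²/24.70 = 3.9238
df = 2
p-value (upper-tail) = 0.14059
At α=0.05: p ≥ α → fail to reject H₀

reject H₀: no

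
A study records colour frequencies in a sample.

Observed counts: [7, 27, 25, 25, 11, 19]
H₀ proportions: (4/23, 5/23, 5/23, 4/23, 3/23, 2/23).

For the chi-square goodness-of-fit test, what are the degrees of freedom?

degrees of freedom = 5

df = k − 1 = 6 − 1 = 5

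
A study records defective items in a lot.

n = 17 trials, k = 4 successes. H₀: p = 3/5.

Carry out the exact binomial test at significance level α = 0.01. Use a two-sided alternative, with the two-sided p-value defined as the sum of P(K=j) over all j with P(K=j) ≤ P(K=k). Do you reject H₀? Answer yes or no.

Exact binomial: n=17, k=4, p₀=3/5=0.6000
P(X=j) = C(n,j)·p₀^j·(1−p₀)^(n−j); p = Σ P(X=j) over j with P(X=j) ≤ P(X=4)
p-value (two-sided) = 0.00461
At α=0.01: p < α → reject H₀

reject H₀: yes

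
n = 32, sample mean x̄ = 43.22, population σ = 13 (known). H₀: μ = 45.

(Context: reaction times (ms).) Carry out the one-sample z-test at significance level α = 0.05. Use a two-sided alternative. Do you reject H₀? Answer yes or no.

SE = σ/√n = 13/√32 = 2.2981
z = (x̄−μ₀)/SE = (43.22−45)/2.2981 = -0.7746
p-value (two-sided) = 0.43860
At α=0.05: p ≥ α → fail to reject H₀

reject H₀: no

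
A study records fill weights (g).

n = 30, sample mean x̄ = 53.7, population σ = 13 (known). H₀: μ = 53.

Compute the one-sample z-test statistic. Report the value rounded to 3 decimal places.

SE = σ/√n = 13/√30 = 2.3735
z = (x̄−μ₀)/SE = (53.7−53)/2.3735 = 0.2949

test statistic = 0.295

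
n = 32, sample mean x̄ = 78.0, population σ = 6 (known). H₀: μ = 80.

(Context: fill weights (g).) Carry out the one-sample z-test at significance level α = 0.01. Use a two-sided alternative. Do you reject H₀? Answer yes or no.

SE = σ/√n = 6/√32 = 1.0607
z = (x̄−μ₀)/SE = (78.0−80)/1.0607 = -1.8856
p-value (two-sided) = 0.05935
At α=0.01: p ≥ α → fail to reject H₀

reject H₀: no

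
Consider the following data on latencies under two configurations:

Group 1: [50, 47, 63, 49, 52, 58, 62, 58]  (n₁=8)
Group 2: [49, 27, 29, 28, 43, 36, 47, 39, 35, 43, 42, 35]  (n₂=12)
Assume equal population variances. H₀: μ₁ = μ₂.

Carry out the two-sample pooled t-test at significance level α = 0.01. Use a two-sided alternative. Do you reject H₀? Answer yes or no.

reject H₀: yes

x̄₁=54.875, s₁=6.151, n₁=8
x̄₂=37.750, s₂=7.338, n₂=12
s_p² = [7·6.151² + 11·7.338²]/18 = 47.6181
SE = √(s_p²·(1/8+1/12)) = 3.1497
t = (54.875−37.750)/3.1497 = 5.4371
df = 18
p-value (two-sided) = 0.00004
At α=0.01: p < α → reject H₀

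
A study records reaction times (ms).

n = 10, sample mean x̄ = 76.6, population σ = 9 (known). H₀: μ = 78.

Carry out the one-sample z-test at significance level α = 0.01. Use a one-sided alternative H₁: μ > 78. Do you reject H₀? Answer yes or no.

SE = σ/√n = 9/√10 = 2.8460
z = (x̄−μ₀)/SE = (76.6−78)/2.8460 = -0.4919
p-value (one-sided, H₁ greater) = 0.68861
At α=0.01: p ≥ α → fail to reject H₀

reject H₀: no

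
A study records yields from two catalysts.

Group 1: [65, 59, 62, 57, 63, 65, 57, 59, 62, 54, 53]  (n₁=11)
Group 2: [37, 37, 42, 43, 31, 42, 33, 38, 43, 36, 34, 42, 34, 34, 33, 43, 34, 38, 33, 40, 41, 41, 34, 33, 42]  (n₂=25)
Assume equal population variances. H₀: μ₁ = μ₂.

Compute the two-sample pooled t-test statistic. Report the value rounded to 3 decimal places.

test statistic = 15.051

x̄₁=59.636, s₁=4.130, n₁=11
x̄₂=37.520, s₂=4.032, n₂=25
s_p² = [10·4.130² + 24·4.032²]/34 = 16.4937
SE = √(s_p²·(1/11+1/25)) = 1.4694
t = (59.636−37.520)/1.4694 = 15.0512
df = 34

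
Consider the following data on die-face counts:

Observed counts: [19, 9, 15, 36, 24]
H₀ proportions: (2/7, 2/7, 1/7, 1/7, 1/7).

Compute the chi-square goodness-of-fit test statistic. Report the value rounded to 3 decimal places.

test statistic = 54.534

n = 103; E_i = n·p_i = [29.43, 29.43, 14.71, 14.71, 14.71]
χ² = (19−29.43)²/29.43 + (9−29.43)²/29.43 + (15−14.71)²/14.71 + (36−14.71)²/14.71 + (24−14.71)²/14.71 = 54.5340
df = 4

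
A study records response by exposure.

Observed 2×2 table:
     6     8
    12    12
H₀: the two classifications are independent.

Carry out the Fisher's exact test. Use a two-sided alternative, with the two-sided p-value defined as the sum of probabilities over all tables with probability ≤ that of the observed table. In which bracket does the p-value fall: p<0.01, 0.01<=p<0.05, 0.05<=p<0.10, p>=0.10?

p-value bracket: p>=0.10

Margins: r₁=14, r₂=24, c₁=18, c₂=20, n=38
p_obs = C(14,6)·C(24,12)/C(38,18); sum pmf over tables with pmf ≤ p_obs
p-value (two-sided) = 0.74487
→ bracket: p>=0.10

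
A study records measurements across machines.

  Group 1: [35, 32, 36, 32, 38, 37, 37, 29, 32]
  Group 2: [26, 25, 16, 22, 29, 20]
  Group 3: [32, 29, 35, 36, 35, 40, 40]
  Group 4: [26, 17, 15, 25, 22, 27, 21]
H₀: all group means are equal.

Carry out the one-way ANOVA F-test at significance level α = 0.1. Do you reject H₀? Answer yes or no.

reject H₀: yes

Group means [34.22, 23.00, 35.29, 21.86], grand mean 29.172
SSB = Σnᵢ(x̄ᵢ−x̄)² = 1094.297; SSW = ΣΣ(x−x̄ᵢ)² = 403.841
MSB = 1094.297/3 = 364.7656; MSW = 403.841/25 = 16.1537
F = MSB/MSW = 22.5810
df = (3, 25)
p-value (upper-tail) = 0.00000
At α=0.1: p < α → reject H₀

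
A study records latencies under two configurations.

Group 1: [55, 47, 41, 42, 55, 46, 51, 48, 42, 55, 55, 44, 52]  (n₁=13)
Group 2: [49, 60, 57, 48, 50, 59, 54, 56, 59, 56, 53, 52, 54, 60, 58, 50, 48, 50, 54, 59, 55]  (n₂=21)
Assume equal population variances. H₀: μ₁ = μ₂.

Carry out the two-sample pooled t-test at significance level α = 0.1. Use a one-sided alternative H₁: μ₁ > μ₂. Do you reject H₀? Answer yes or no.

reject H₀: no

x̄₁=48.692, s₁=5.453, n₁=13
x̄₂=54.333, s₂=4.054, n₂=21
s_p² = [12·5.453² + 20·4.054²]/32 = 21.4199
SE = √(s_p²·(1/13+1/21)) = 1.6333
t = (48.692−54.333)/1.6333 = -3.4538
df = 32
p-value (one-sided, H₁ greater) = 0.99921
At α=0.1: p ≥ α → fail to reject H₀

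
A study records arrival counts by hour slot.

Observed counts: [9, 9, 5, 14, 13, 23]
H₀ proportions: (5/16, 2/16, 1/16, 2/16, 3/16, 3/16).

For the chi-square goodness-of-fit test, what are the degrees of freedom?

degrees of freedom = 5

df = k − 1 = 6 − 1 = 5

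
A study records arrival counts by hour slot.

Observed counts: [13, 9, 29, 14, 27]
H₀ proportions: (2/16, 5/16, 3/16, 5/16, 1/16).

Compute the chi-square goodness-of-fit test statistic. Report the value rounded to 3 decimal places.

n = 92; E_i = n·p_i = [11.50, 28.75, 17.25, 28.75, 5.75]
χ² = (13−11.50)²/11.50 + (9−28.75)²/28.75 + (29−17.25)²/17.25 + (14−28.75)²/28.75 + (27−5.75)²/5.75 = 107.8667
df = 4

test statistic = 107.867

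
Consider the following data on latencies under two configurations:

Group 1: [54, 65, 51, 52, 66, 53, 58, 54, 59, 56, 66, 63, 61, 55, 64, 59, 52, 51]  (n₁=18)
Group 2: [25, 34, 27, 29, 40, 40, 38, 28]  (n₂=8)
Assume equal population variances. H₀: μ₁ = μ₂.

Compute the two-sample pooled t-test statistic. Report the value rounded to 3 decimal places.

test statistic = 10.555

x̄₁=57.722, s₁=5.356, n₁=18
x̄₂=32.625, s₂=6.140, n₂=8
s_p² = [17·5.356² + 7·6.140²]/24 = 31.3119
SE = √(s_p²·(1/18+1/8)) = 2.3777
t = (57.722−32.625)/2.3777 = 10.5552
df = 24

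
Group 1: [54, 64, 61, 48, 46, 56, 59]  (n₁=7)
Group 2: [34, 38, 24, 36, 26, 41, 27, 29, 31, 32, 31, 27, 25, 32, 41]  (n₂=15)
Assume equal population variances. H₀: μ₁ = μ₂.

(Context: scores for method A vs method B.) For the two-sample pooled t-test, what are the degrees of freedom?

df = n₁ + n₂ − 2 = 7 + 15 − 2 = 20

degrees of freedom = 20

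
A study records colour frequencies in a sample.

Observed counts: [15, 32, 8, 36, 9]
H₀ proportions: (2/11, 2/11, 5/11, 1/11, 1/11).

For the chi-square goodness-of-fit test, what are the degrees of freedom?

df = k − 1 = 5 − 1 = 4

degrees of freedom = 4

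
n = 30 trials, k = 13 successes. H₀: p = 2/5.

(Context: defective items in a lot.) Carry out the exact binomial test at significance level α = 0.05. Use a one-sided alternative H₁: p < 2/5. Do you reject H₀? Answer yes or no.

reject H₀: no

Exact binomial: n=30, k=13, p₀=2/5=0.4000
P(X≤13) from Σ C(n,i)·p₀^i·(1−p₀)^(n−i)
p-value (one-sided, H₁ less) = 0.71450
At α=0.05: p ≥ α → fail to reject H₀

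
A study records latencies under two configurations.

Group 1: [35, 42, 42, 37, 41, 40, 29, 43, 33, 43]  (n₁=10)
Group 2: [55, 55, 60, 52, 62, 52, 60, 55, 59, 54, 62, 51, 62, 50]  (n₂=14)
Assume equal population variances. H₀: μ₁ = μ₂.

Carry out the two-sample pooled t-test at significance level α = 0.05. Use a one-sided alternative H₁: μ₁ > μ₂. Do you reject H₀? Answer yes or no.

reject H₀: no

x̄₁=38.500, s₁=4.813, n₁=10
x̄₂=56.357, s₂=4.361, n₂=14
s_p² = [9·4.813² + 13·4.361²]/22 = 20.7143
SE = √(s_p²·(1/10+1/14)) = 1.8844
t = (38.500−56.357)/1.8844 = -9.4762
df = 22
p-value (one-sided, H₁ greater) = 1.00000
At α=0.05: p ≥ α → fail to reject H₀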